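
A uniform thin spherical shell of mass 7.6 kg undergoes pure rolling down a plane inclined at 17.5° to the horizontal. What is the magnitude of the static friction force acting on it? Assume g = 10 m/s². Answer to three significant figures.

f ≈ 9.14 N

For this body I = (2/3)MR², i.e. k = I/(MR²) = 2/3.
Newton's second law down the slope: Mg sinθ − f = Ma. The torque equation fR = Iα (with α = a/R) gives f = kMa.
Combining, a = g sinθ/(1+k) and f = kMa = kMg sinθ/(1+k).
f = (2/3) × 7.6 × 10 × sin17.5° / 1.667 ≈ 9.14 N.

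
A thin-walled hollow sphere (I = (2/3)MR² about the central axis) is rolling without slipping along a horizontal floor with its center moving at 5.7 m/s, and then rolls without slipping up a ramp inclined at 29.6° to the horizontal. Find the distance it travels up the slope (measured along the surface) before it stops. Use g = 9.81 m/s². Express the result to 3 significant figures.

With I = (2/3)MR², the ratio k = I/(MR²) is 2/3.
Since it rolls without slipping, ω = v/R and KE = ½Mv² + ½Iω² = ½(1+k)Mv² = (5/6)Mv².
Setting this equal to Mgh gives the vertical rise h = (1+k)v₀²/(2g) = 1.667×5.7²/(2×9.81) = 2.76 m.
The distance along the slope is d = h/sinθ = 2.76/sin29.6° ≈ 5.59 m.

d ≈ 5.59 m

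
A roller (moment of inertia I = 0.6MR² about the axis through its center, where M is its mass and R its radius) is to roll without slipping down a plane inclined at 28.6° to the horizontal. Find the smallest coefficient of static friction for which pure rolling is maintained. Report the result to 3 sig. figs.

μ_min ≈ 0.204

The moment of inertia is 0.6MR², giving k ≡ I/(MR²) = 0.6.
Newton's second law down the slope: Mg sinθ − f = Ma. The torque equation fR = Iα (with α = a/R) gives f = kMa.
These give a = g sinθ/(1+k) and the required friction f = kMg sinθ/(1+k).
The normal force is N = Mg cosθ, so μ_min = f/N = k tanθ/(1+k).
μ_min = 0.6 × tan28.6° / 1.6 ≈ 0.204.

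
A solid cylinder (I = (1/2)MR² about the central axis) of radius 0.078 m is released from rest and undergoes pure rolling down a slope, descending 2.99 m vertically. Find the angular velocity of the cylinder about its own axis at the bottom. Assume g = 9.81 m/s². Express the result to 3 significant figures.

ω ≈ 80.2 rad/s

With I = (1/2)MR², the ratio k = I/(MR²) is 0.5.
Pure rolling means v = ωR; then KE = ½Mv² + ½I(v/R)² = ½(1+k)Mv² = (3/4)Mv².
Energy conservation Mgh = ½(1+k)Mv² gives v = √(2gh/(1+k)) = √(2 × 9.81 × 2.99 / 1.5) = 6.254 m/s.
The angular speed follows from ω = v/R = 6.254/0.078 ≈ 80.2 rad/s.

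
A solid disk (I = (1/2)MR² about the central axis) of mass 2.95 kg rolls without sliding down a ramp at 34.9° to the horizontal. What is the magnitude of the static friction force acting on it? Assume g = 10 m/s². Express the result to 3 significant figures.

With I = (1/2)MR², the ratio k = I/(MR²) is 0.5.
Along the incline Mg sinθ − f = Ma, and torque about the center fR = Iα = kMR²(a/R) gives f = kMa.
Combining, a = g sinθ/(1+k) and f = kMa = kMg sinθ/(1+k).
f = 0.5 × 2.95 × 10 × sin34.9° / 1.5 ≈ 5.63 N.

f ≈ 5.63 N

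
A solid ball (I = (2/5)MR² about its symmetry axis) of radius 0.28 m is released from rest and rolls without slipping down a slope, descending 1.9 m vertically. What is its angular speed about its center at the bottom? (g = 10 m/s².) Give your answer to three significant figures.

For this body I = (2/5)MR², i.e. k = I/(MR²) = 0.4.
Pure rolling means v = ωR; then KE = ½Mv² + ½I(v/R)² = ½(1+k)Mv² = (7/10)Mv².
Energy conservation Mgh = ½(1+k)Mv² gives v = √(2gh/(1+k)) = √(2 × 10 × 1.9 / 1.4) = 5.21 m/s.
Then ω = v/R = 5.21 / 0.28 ≈ 18.6 rad/s.

ω ≈ 18.6 rad/s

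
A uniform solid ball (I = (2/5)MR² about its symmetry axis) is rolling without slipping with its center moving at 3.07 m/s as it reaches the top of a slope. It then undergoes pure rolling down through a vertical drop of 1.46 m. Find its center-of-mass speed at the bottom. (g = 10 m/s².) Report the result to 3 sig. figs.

For this body I = (2/5)MR², i.e. k = I/(MR²) = 0.4.
Pure rolling means v = ωR; then KE = ½Mv² + ½I(v/R)² = ½(1+k)Mv² = (7/10)Mv².
Conserving energy between top and bottom: (7/10)Mv² = (7/10)Mv₀² + Mgh, hence v² = v₀² + 2gh/(1+k).
v = √(3.07² + 2×10×1.46/1.4) = √30.28 ≈ 5.50 m/s.

v ≈ 5.50 m/s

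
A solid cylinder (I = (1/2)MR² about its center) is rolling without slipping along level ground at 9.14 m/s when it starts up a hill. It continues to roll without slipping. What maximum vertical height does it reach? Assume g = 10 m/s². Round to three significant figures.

h ≈ 6.27 m

For this body I = (1/2)MR², i.e. k = I/(MR²) = 0.5.
Since it rolls without slipping, ω = v/R and KE = ½Mv² + ½Iω² = ½(1+k)Mv² = (3/4)Mv².
At the top the kinetic energy is zero, so (3/4)Mv₀² = Mgh.
Thus h = (1+k)v₀²/(2g) = 1.5 × 9.14² / (2 × 10) ≈ 6.27 m.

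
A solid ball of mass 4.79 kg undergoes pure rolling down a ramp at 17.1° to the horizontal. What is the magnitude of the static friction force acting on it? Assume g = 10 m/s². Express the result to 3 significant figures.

f ≈ 4.02 N

The moment of inertia is (2/5)MR², giving k ≡ I/(MR²) = 0.4.
Along the incline Mg sinθ − f = Ma, and torque about the center fR = Iα = kMR²(a/R) gives f = kMa.
Combining, a = g sinθ/(1+k) and f = kMa = kMg sinθ/(1+k).
f = 0.4 × 4.79 × 10 × sin17.1° / 1.4 ≈ 4.02 N.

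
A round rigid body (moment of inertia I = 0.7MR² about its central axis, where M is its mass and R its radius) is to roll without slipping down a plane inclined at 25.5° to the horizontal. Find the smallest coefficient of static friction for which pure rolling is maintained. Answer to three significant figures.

μ_min ≈ 0.196

Here I = 0.7MR², so the shape factor k = I/(MR²) = 0.7.
Translational: Mg sinθ − f = Ma. Rotational about the CM: fR = Iα = kMRa, so f = kMa.
These give a = g sinθ/(1+k) and the required friction f = kMg sinθ/(1+k).
The normal force is N = Mg cosθ, so μ_min = f/N = k tanθ/(1+k).
μ_min = 0.7 × tan25.5° / 1.7 ≈ 0.196.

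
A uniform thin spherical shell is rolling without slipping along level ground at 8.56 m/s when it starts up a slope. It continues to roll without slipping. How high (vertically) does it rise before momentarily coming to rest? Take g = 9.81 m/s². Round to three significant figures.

With I = (2/3)MR², the ratio k = I/(MR²) is 2/3.
Pure rolling means v = ωR; then KE = ½Mv² + ½I(v/R)² = ½(1+k)Mv² = (5/6)Mv².
At the top the kinetic energy is zero, so (5/6)Mv₀² = Mgh.
Thus h = (1+k)v₀²/(2g) = 1.667 × 8.56² / (2 × 9.81) ≈ 6.22 m.

h ≈ 6.22 m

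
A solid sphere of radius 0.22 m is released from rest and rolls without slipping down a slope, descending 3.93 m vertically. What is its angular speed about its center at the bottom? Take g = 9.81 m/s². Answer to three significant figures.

Here I = (2/5)MR², so the shape factor k = I/(MR²) = 0.4.
The rolling condition ω = v/R makes the rotational term ½I(v/R)² = ½kMv², so KE_total = ½(1+k)Mv² = (7/10)Mv².
Energy conservation Mgh = ½(1+k)Mv² gives v = √(2gh/(1+k)) = √(2 × 9.81 × 3.93 / 1.4) = 7.421 m/s.
The angular speed follows from ω = v/R = 7.421/0.22 ≈ 33.7 rad/s.

ω ≈ 33.7 rad/s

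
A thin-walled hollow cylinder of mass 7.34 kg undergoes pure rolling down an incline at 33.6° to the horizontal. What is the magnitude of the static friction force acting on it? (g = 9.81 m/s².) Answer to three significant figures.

f ≈ 19.9 N

For this body I = MR², i.e. k = I/(MR²) = 1.
Newton's second law down the slope: Mg sinθ − f = Ma. The torque equation fR = Iα (with α = a/R) gives f = kMa.
Combining, a = g sinθ/(1+k) and f = kMa = kMg sinθ/(1+k).
f = 1 × 7.34 × 9.81 × sin33.6° / 2 ≈ 19.9 N.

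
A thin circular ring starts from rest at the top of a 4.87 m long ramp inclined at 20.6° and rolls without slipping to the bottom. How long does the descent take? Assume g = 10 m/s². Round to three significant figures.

t ≈ 2.35 s

The moment of inertia is MR², giving k ≡ I/(MR²) = 1.
Along the incline Mg sinθ − f = Ma, and torque about the center fR = Iα = kMR²(a/R) gives f = kMa.
Hence a = g sinθ/(1+k) = 10×sin20.6°/2 = 1.759 m/s².
With constant a from rest, t = √(2L/a) = √(2·4.87/1.759) ≈ 2.35 s.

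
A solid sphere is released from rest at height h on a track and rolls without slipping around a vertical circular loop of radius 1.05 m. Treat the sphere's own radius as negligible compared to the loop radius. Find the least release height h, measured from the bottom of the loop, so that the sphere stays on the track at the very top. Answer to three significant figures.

With I = (2/5)MR², the ratio k = I/(MR²) is 0.4.
At the top, contact is just lost when gravity alone supplies the centripetal force: Mg = Mv_top²/r, i.e. v_top² = gr.
With ω = v/R, the kinetic energy at speed v is ½(1+k)Mv² = (7/10)Mv².
Energy conservation from release (height h) to the top (height 2r): Mgh = Mg(2r) + (7/10)M·gr.
Thus h_min = 2r + (1+k)r/2 = r(2 + 1.4/2) = 1.05 × 2.7 ≈ 2.84 m.

h_min ≈ 2.84 m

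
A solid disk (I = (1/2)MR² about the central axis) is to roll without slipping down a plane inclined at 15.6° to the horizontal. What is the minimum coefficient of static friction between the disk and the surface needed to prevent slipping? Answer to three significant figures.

With I = (1/2)MR², the ratio k = I/(MR²) is 0.5.
Along the incline Mg sinθ − f = Ma, and torque about the center fR = Iα = kMR²(a/R) gives f = kMa.
These give a = g sinθ/(1+k) and the required friction f = kMg sinθ/(1+k).
The normal force is N = Mg cosθ, so μ_min = f/N = k tanθ/(1+k).
μ_min = 0.5 × tan15.6° / 1.5 ≈ 0.0931.

μ_min ≈ 0.0931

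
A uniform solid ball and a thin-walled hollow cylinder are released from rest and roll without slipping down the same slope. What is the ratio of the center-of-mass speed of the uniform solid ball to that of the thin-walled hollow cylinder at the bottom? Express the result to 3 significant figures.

Each satisfies Mgh = ½(1+k)Mv² with k = I/(MR²), so v ∝ 1/√(1+k).
For the uniform solid ball k = 0.4; for the thin-walled hollow cylinder k = 1.
v₁/v₂ = √((1+k₂)/(1+k₁)) = √(2/1.4) ≈ 1.20.

v_ratio ≈ 1.20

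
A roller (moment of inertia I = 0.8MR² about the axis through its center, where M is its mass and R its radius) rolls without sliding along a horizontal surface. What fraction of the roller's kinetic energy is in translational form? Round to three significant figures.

The moment of inertia is 0.8MR², giving k ≡ I/(MR²) = 0.8.
With ω = v/R, KE_trans = ½Mv² and KE_rot = ½Iω² = ½kMv², so KE_total = ½(1+k)Mv².
The translational fraction is therefore 1/(1+k) = 1/1.8 ≈ 0.556.

fraction ≈ 0.556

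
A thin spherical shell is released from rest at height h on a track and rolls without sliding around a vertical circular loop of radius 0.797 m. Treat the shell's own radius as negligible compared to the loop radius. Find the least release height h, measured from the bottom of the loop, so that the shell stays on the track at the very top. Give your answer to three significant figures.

h_min ≈ 2.26 m

The moment of inertia is (2/3)MR², giving k ≡ I/(MR²) = 2/3.
At the top of the loop, the minimum-contact condition is Mg = Mv_top²/r, so v_top² = gr.
With ω = v/R, the kinetic energy at speed v is ½(1+k)Mv² = (5/6)Mv².
Energy conservation from release (height h) to the top (height 2r): Mgh = Mg(2r) + (5/6)M·gr.
Thus h_min = 2r + (1+k)r/2 = r(2 + 1.667/2) = 0.797 × 2.833 ≈ 2.26 m.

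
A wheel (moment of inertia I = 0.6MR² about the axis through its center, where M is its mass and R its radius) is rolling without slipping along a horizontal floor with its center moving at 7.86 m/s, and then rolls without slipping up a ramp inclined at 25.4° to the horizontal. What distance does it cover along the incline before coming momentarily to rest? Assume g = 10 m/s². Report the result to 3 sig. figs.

For this body I = 0.6MR², i.e. k = I/(MR²) = 0.6.
The rolling condition ω = v/R makes the rotational term ½I(v/R)² = ½kMv², so KE_total = ½(1+k)Mv² = (4/5)Mv².
Setting this equal to Mgh gives the vertical rise h = (1+k)v₀²/(2g) = 1.6×7.86²/(2×10) = 4.942 m.
The distance along the slope is d = h/sinθ = 4.942/sin25.4° ≈ 11.5 m.

d ≈ 11.5 m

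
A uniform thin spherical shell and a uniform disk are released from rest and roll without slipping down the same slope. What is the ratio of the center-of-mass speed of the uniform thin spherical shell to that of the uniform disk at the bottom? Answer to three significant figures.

v_ratio ≈ 0.949

Each satisfies Mgh = ½(1+k)Mv² with k = I/(MR²), so v ∝ 1/√(1+k).
For the uniform thin spherical shell k = 2/3; for the uniform disk k = 0.5.
v₁/v₂ = √((1+k₂)/(1+k₁)) = √(1.5/1.667) ≈ 0.949.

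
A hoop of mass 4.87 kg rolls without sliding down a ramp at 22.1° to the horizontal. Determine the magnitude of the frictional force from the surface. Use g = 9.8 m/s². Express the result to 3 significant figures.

f ≈ 8.98 N

With I = MR², the ratio k = I/(MR²) is 1.
Newton's second law down the slope: Mg sinθ − f = Ma. The torque equation fR = Iα (with α = a/R) gives f = kMa.
Combining, a = g sinθ/(1+k) and f = kMa = kMg sinθ/(1+k).
f = 1 × 4.87 × 9.8 × sin22.1° / 2 ≈ 8.98 N.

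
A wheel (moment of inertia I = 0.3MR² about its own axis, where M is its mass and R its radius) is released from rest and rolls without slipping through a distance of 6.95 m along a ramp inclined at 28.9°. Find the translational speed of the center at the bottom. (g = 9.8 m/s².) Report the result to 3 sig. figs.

Here I = 0.3MR², so the shape factor k = I/(MR²) = 0.3.
Rolling without slipping gives ω = v/R, so the total kinetic energy is ½Mv² + ½Iω² = ½(1+k)Mv² = (13/20)Mv².
The vertical drop is h = L sinθ = 6.95 × sin28.9° = 3.359 m.
Energy conservation: Mgh = (13/20)Mv², so v = √(2gh/(1+k)) = √(2 × 9.8 × 3.359 / 1.3) ≈ 7.12 m/s.

v ≈ 7.12 m/s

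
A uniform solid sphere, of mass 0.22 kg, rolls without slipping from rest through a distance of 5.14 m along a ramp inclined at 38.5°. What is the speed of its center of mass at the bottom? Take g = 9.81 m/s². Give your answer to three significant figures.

Here I = (2/5)MR², so the shape factor k = I/(MR²) = 0.4.
Rolling without slipping gives ω = v/R, so the total kinetic energy is ½Mv² + ½Iω² = ½(1+k)Mv² = (7/10)Mv².
The vertical drop is h = L sinθ = 5.14 × sin38.5° = 3.2 m.
Setting Mgh = (7/10)Mv² gives v = √(2gh/(1+k)) = √(2·9.81·3.2/1.4) ≈ 6.70 m/s.

v ≈ 6.70 m/s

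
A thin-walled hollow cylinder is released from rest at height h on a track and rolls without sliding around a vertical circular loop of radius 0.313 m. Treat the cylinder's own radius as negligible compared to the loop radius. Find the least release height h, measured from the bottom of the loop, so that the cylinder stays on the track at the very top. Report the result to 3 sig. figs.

h_min ≈ 0.939 m

Here I = MR², so the shape factor k = I/(MR²) = 1.
At the top of the loop, the minimum-contact condition is Mg = Mv_top²/r, so v_top² = gr.
With ω = v/R, the kinetic energy at speed v is ½(1+k)Mv² = Mv².
Energy conservation from release (height h) to the top (height 2r): Mgh = Mg(2r) + M·gr.
Thus h_min = 2r + (1+k)r/2 = r(2 + 2/2) = 0.313 × 3 ≈ 0.939 m.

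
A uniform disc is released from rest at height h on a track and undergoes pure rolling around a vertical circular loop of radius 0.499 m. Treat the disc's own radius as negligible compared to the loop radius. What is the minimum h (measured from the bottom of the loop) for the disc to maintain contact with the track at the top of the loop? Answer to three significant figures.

Here I = (1/2)MR², so the shape factor k = I/(MR²) = 0.5.
At the top of the loop, the minimum-contact condition is Mg = Mv_top²/r, so v_top² = gr.
With ω = v/R, the kinetic energy at speed v is ½(1+k)Mv² = (3/4)Mv².
Energy conservation from release (height h) to the top (height 2r): Mgh = Mg(2r) + (3/4)M·gr.
Thus h_min = 2r + (1+k)r/2 = r(2 + 1.5/2) = 0.499 × 2.75 ≈ 1.37 m.

h_min ≈ 1.37 m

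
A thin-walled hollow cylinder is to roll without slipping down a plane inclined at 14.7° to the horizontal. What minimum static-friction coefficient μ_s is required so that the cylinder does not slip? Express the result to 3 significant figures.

μ_min ≈ 0.131

The moment of inertia is MR², giving k ≡ I/(MR²) = 1.
Translational: Mg sinθ − f = Ma. Rotational about the CM: fR = Iα = kMRa, so f = kMa.
These give a = g sinθ/(1+k) and the required friction f = kMg sinθ/(1+k).
With N = Mg cosθ, the no-slip condition f ≤ μN gives μ_min = f/N = k tanθ/(1+k).
μ_min = 1 × tan14.7° / 2 ≈ 0.131.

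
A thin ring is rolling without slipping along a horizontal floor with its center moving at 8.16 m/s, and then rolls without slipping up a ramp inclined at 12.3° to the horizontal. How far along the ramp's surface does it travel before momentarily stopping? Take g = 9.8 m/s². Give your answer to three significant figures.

With I = MR², the ratio k = I/(MR²) is 1.
The rolling condition ω = v/R makes the rotational term ½I(v/R)² = ½kMv², so KE_total = ½(1+k)Mv² = Mv².
Setting this equal to Mgh gives the vertical rise h = (1+k)v₀²/(2g) = 2×8.16²/(2×9.8) = 6.794 m.
The distance along the slope is d = h/sinθ = 6.794/sin12.3° ≈ 31.9 m.

d ≈ 31.9 m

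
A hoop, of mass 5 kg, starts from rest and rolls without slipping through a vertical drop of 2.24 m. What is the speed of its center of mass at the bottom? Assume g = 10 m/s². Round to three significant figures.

v ≈ 4.73 m/s

With I = MR², the ratio k = I/(MR²) is 1.
Pure rolling means v = ωR; then KE = ½Mv² + ½I(v/R)² = ½(1+k)Mv² = Mv².
Energy conservation: Mgh = Mv², so v = √(2gh/(1+k)) = √(2 × 10 × 2.24 / 2) ≈ 4.73 m/s.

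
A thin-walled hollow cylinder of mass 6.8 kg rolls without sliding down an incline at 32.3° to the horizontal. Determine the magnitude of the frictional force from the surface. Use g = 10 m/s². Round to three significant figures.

Here I = MR², so the shape factor k = I/(MR²) = 1.
Along the incline Mg sinθ − f = Ma, and torque about the center fR = Iα = kMR²(a/R) gives f = kMa.
Combining, a = g sinθ/(1+k) and f = kMa = kMg sinθ/(1+k).
f = 1 × 6.8 × 10 × sin32.3° / 2 ≈ 18.2 N.

f ≈ 18.2 N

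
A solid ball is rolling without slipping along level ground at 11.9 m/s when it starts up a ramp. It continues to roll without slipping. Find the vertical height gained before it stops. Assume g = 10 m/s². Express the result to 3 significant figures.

h ≈ 9.91 m

With I = (2/5)MR², the ratio k = I/(MR²) is 0.4.
Pure rolling means v = ωR; then KE = ½Mv² + ½I(v/R)² = ½(1+k)Mv² = (7/10)Mv².
All of this converts to potential energy at the highest point: (7/10)Mv₀² = Mgh.
Thus h = (1+k)v₀²/(2g) = 1.4 × 11.9² / (2 × 10) ≈ 9.91 m.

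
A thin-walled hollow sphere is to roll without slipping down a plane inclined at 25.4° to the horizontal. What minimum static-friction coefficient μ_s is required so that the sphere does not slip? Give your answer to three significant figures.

Here I = (2/3)MR², so the shape factor k = I/(MR²) = 2/3.
Translational: Mg sinθ − f = Ma. Rotational about the CM: fR = Iα = kMRa, so f = kMa.
These give a = g sinθ/(1+k) and the required friction f = kMg sinθ/(1+k).
The normal force is N = Mg cosθ, so μ_min = f/N = k tanθ/(1+k).
μ_min = (2/3) × tan25.4° / 1.667 ≈ 0.190.

μ_min ≈ 0.190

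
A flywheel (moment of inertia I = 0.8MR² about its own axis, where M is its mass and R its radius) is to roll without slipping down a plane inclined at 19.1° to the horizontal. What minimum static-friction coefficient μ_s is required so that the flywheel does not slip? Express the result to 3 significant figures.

For this body I = 0.8MR², i.e. k = I/(MR²) = 0.8.
Translational: Mg sinθ − f = Ma. Rotational about the CM: fR = Iα = kMRa, so f = kMa.
These give a = g sinθ/(1+k) and the required friction f = kMg sinθ/(1+k).
With N = Mg cosθ, the no-slip condition f ≤ μN gives μ_min = f/N = k tanθ/(1+k).
μ_min = 0.8 × tan19.1° / 1.8 ≈ 0.154.

μ_min ≈ 0.154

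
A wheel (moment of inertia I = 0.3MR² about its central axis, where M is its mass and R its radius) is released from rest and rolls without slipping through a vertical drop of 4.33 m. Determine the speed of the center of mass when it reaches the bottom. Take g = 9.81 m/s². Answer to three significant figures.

v ≈ 8.08 m/s

For this body I = 0.3MR², i.e. k = I/(MR²) = 0.3.
Since it rolls without slipping, ω = v/R and KE = ½Mv² + ½Iω² = ½(1+k)Mv² = (13/20)Mv².
Energy conservation: Mgh = (13/20)Mv², so v = √(2gh/(1+k)) = √(2 × 9.81 × 4.33 / 1.3) ≈ 8.08 m/s.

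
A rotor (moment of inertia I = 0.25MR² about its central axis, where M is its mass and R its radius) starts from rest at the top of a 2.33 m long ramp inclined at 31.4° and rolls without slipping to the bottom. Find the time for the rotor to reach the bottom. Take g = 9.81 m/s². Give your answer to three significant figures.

The moment of inertia is 0.25MR², giving k ≡ I/(MR²) = 0.25.
Along the incline Mg sinθ − f = Ma, and torque about the center fR = Iα = kMR²(a/R) gives f = kMa.
Hence a = g sinθ/(1+k) = 9.81×sin31.4°/1.25 = 4.089 m/s².
Starting from rest, L = ½at², so t = √(2L/a) = √(2×2.33/4.089) ≈ 1.07 s.

t ≈ 1.07 s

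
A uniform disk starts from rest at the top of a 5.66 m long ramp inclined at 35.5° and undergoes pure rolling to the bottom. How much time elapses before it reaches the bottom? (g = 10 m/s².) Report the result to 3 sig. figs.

t ≈ 1.71 s

The moment of inertia is (1/2)MR², giving k ≡ I/(MR²) = 0.5.
Along the incline Mg sinθ − f = Ma, and torque about the center fR = Iα = kMR²(a/R) gives f = kMa.
Hence a = g sinθ/(1+k) = 10×sin35.5°/1.5 = 3.871 m/s².
Starting from rest, L = ½at², so t = √(2L/a) = √(2×5.66/3.871) ≈ 1.71 s.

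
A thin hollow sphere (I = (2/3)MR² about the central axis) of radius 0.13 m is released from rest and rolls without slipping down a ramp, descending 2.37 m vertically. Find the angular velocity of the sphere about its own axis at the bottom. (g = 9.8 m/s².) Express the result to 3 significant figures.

ω ≈ 40.6 rad/s

The moment of inertia is (2/3)MR², giving k ≡ I/(MR²) = 2/3.
The rolling condition ω = v/R makes the rotational term ½I(v/R)² = ½kMv², so KE_total = ½(1+k)Mv² = (5/6)Mv².
Energy conservation Mgh = ½(1+k)Mv² gives v = √(2gh/(1+k)) = √(2 × 9.8 × 2.37 / 1.667) = 5.279 m/s.
Then ω = v/R = 5.279 / 0.13 ≈ 40.6 rad/s.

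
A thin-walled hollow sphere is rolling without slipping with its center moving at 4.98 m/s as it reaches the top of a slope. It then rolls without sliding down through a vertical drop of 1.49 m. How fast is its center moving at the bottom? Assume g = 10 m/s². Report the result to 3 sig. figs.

v ≈ 6.53 m/s

The moment of inertia is (2/3)MR², giving k ≡ I/(MR²) = 2/3.
Rolling without slipping gives ω = v/R, so the total kinetic energy is ½Mv² + ½Iω² = ½(1+k)Mv² = (5/6)Mv².
Conserving energy between top and bottom: (5/6)Mv² = (5/6)Mv₀² + Mgh, hence v² = v₀² + 2gh/(1+k).
v = √(4.98² + 2×10×1.49/1.667) = √42.68 ≈ 6.53 m/s.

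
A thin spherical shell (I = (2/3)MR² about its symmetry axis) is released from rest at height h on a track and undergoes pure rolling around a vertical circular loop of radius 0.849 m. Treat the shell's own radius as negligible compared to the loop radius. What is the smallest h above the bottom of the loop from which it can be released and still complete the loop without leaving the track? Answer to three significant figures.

For this body I = (2/3)MR², i.e. k = I/(MR²) = 2/3.
At the top of the loop, the minimum-contact condition is Mg = Mv_top²/r, so v_top² = gr.
With ω = v/R, the kinetic energy at speed v is ½(1+k)Mv² = (5/6)Mv².
Energy conservation from release (height h) to the top (height 2r): Mgh = Mg(2r) + (5/6)M·gr.
Thus h_min = 2r + (1+k)r/2 = r(2 + 1.667/2) = 0.849 × 2.833 ≈ 2.41 m.

h_min ≈ 2.41 m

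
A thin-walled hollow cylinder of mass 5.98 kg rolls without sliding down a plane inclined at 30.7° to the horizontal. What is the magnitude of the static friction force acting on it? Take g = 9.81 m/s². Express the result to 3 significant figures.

f ≈ 15.0 N

The moment of inertia is MR², giving k ≡ I/(MR²) = 1.
Along the incline Mg sinθ − f = Ma, and torque about the center fR = Iα = kMR²(a/R) gives f = kMa.
Combining, a = g sinθ/(1+k) and f = kMa = kMg sinθ/(1+k).
f = 1 × 5.98 × 9.81 × sin30.7° / 2 ≈ 15.0 N.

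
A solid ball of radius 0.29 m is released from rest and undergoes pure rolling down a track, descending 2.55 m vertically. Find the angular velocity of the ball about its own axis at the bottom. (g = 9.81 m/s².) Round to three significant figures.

ω ≈ 20.6 rad/s

With I = (2/5)MR², the ratio k = I/(MR²) is 0.4.
Since it rolls without slipping, ω = v/R and KE = ½Mv² + ½Iω² = ½(1+k)Mv² = (7/10)Mv².
Energy conservation Mgh = ½(1+k)Mv² gives v = √(2gh/(1+k)) = √(2 × 9.81 × 2.55 / 1.4) = 5.978 m/s.
The angular speed follows from ω = v/R = 5.978/0.29 ≈ 20.6 rad/s.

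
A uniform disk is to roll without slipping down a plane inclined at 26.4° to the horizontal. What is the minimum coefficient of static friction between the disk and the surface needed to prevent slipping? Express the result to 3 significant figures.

For this body I = (1/2)MR², i.e. k = I/(MR²) = 0.5.
Translational: Mg sinθ − f = Ma. Rotational about the CM: fR = Iα = kMRa, so f = kMa.
These give a = g sinθ/(1+k) and the required friction f = kMg sinθ/(1+k).
The normal force is N = Mg cosθ, so μ_min = f/N = k tanθ/(1+k).
μ_min = 0.5 × tan26.4° / 1.5 ≈ 0.165.

μ_min ≈ 0.165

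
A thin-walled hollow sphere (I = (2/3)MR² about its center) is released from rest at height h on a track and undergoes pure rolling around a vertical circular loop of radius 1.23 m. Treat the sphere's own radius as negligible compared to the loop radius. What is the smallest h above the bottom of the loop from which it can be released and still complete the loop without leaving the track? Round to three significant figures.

For this body I = (2/3)MR², i.e. k = I/(MR²) = 2/3.
At the top, contact is just lost when gravity alone supplies the centripetal force: Mg = Mv_top²/r, i.e. v_top² = gr.
With ω = v/R, the kinetic energy at speed v is ½(1+k)Mv² = (5/6)Mv².
Energy conservation from release (height h) to the top (height 2r): Mgh = Mg(2r) + (5/6)M·gr.
Thus h_min = 2r + (1+k)r/2 = r(2 + 1.667/2) = 1.23 × 2.833 ≈ 3.49 m.

h_min ≈ 3.49 m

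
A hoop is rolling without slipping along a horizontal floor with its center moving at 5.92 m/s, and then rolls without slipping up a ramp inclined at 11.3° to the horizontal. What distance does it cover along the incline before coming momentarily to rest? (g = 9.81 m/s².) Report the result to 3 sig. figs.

d ≈ 18.2 m

With I = MR², the ratio k = I/(MR²) is 1.
Rolling without slipping gives ω = v/R, so the total kinetic energy is ½Mv² + ½Iω² = ½(1+k)Mv² = Mv².
Setting this equal to Mgh gives the vertical rise h = (1+k)v₀²/(2g) = 2×5.92²/(2×9.81) = 3.573 m.
Along the incline, d = h/sinθ = 3.573/sin11.3° ≈ 18.2 m.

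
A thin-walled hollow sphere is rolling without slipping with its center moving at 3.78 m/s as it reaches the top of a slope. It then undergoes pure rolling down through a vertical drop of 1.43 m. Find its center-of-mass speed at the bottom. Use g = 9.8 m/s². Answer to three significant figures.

v ≈ 5.58 m/s

The moment of inertia is (2/3)MR², giving k ≡ I/(MR²) = 2/3.
Since it rolls without slipping, ω = v/R and KE = ½Mv² + ½Iω² = ½(1+k)Mv² = (5/6)Mv².
Energy conservation: (5/6)Mv₀² + Mgh = (5/6)Mv², so v² = v₀² + 2gh/(1+k).
v = √(3.78² + 2×9.8×1.43/1.667) = √31.11 ≈ 5.58 m/s.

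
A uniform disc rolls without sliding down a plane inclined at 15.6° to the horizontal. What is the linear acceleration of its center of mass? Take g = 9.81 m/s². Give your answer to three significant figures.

a ≈ 1.76 m/s²

For this body I = (1/2)MR², i.e. k = I/(MR²) = 0.5.
Newton's second law down the slope: Mg sinθ − f = Ma. The torque equation fR = Iα (with α = a/R) gives f = kMa.
Eliminating f: Mg sinθ = (1+k)Ma, so a = g sinθ/(1+k) = 9.81 × sin15.6° / 1.5 ≈ 1.76 m/s².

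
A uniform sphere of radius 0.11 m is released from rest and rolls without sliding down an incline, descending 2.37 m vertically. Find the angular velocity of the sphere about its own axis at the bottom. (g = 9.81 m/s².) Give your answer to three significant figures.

ω ≈ 52.4 rad/s

The moment of inertia is (2/5)MR², giving k ≡ I/(MR²) = 0.4.
The rolling condition ω = v/R makes the rotational term ½I(v/R)² = ½kMv², so KE_total = ½(1+k)Mv² = (7/10)Mv².
Energy conservation Mgh = ½(1+k)Mv² gives v = √(2gh/(1+k)) = √(2 × 9.81 × 2.37 / 1.4) = 5.763 m/s.
The angular speed follows from ω = v/R = 5.763/0.11 ≈ 52.4 rad/s.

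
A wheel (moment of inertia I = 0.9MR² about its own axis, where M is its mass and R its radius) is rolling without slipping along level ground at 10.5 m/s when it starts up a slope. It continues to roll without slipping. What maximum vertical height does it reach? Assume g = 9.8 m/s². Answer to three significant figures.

Here I = 0.9MR², so the shape factor k = I/(MR²) = 0.9.
The rolling condition ω = v/R makes the rotational term ½I(v/R)² = ½kMv², so KE_total = ½(1+k)Mv² = (19/20)Mv².
All of this converts to potential energy at the highest point: (19/20)Mv₀² = Mgh.
Thus h = (1+k)v₀²/(2g) = 1.9 × 10.5² / (2 × 9.8) ≈ 10.7 m.

h ≈ 10.7 m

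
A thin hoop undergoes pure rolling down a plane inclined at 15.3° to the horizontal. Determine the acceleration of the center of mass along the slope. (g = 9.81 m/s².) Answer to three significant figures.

a ≈ 1.29 m/s²

With I = MR², the ratio k = I/(MR²) is 1.
Translational: Mg sinθ − f = Ma. Rotational about the CM: fR = Iα = kMRa, so f = kMa.
Eliminating f: Mg sinθ = (1+k)Ma, so a = g sinθ/(1+k) = 9.81 × sin15.3° / 2 ≈ 1.29 m/s².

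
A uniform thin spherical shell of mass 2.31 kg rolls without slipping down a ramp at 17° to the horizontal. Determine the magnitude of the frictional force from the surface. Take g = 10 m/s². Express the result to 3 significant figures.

f ≈ 2.70 N

Here I = (2/3)MR², so the shape factor k = I/(MR²) = 2/3.
Newton's second law down the slope: Mg sinθ − f = Ma. The torque equation fR = Iα (with α = a/R) gives f = kMa.
Combining, a = g sinθ/(1+k) and f = kMa = kMg sinθ/(1+k).
f = (2/3) × 2.31 × 10 × sin17° / 1.667 ≈ 2.70 N.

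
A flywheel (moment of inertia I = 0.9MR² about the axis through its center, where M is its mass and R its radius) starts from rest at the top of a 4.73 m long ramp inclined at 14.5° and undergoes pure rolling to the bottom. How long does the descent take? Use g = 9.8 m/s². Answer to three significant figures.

Here I = 0.9MR², so the shape factor k = I/(MR²) = 0.9.
Newton's second law down the slope: Mg sinθ − f = Ma. The torque equation fR = Iα (with α = a/R) gives f = kMa.
Hence a = g sinθ/(1+k) = 9.8×sin14.5°/1.9 = 1.291 m/s².
With constant a from rest, t = √(2L/a) = √(2·4.73/1.291) ≈ 2.71 s.

t ≈ 2.71 s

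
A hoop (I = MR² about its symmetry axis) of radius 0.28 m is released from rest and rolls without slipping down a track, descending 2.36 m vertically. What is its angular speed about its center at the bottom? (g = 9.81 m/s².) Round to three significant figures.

For this body I = MR², i.e. k = I/(MR²) = 1.
Pure rolling means v = ωR; then KE = ½Mv² + ½I(v/R)² = ½(1+k)Mv² = Mv².
Energy conservation Mgh = ½(1+k)Mv² gives v = √(2gh/(1+k)) = √(2 × 9.81 × 2.36 / 2) = 4.812 m/s.
The angular speed follows from ω = v/R = 4.812/0.28 ≈ 17.2 rad/s.

ω ≈ 17.2 rad/s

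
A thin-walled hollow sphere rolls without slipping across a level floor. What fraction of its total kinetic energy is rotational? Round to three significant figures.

The moment of inertia is (2/3)MR², giving k ≡ I/(MR²) = 2/3.
With ω = v/R, KE_trans = ½Mv² and KE_rot = ½Iω² = ½kMv², so KE_total = ½(1+k)Mv².
The rotational fraction is therefore k/(1+k) = (2/3)/1.667 ≈ 0.400.

fraction ≈ 0.400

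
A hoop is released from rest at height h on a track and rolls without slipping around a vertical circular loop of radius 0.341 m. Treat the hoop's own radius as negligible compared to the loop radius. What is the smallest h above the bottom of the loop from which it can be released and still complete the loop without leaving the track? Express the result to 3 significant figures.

h_min ≈ 1.02 m

The moment of inertia is MR², giving k ≡ I/(MR²) = 1.
At the top, contact is just lost when gravity alone supplies the centripetal force: Mg = Mv_top²/r, i.e. v_top² = gr.
With ω = v/R, the kinetic energy at speed v is ½(1+k)Mv² = Mv².
Energy conservation from release (height h) to the top (height 2r): Mgh = Mg(2r) + M·gr.
Thus h_min = 2r + (1+k)r/2 = r(2 + 2/2) = 0.341 × 3 ≈ 1.02 m.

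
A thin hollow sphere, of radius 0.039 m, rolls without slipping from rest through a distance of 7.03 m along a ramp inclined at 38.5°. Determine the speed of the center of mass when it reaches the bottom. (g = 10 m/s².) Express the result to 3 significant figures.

With I = (2/3)MR², the ratio k = I/(MR²) is 2/3.
Rolling without slipping gives ω = v/R, so the total kinetic energy is ½Mv² + ½Iω² = ½(1+k)Mv² = (5/6)Mv².
The vertical drop is h = L sinθ = 7.03 × sin38.5° = 4.376 m.
Energy conservation: Mgh = (5/6)Mv², so v = √(2gh/(1+k)) = √(2 × 10 × 4.376 / 1.667) ≈ 7.25 m/s.

v ≈ 7.25 m/s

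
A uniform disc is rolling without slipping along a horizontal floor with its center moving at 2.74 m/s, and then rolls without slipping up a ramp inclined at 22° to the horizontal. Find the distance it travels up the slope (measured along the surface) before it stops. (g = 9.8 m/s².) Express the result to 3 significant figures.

For this body I = (1/2)MR², i.e. k = I/(MR²) = 0.5.
Since it rolls without slipping, ω = v/R and KE = ½Mv² + ½Iω² = ½(1+k)Mv² = (3/4)Mv².
Setting this equal to Mgh gives the vertical rise h = (1+k)v₀²/(2g) = 1.5×2.74²/(2×9.8) = 0.5746 m.
The distance along the slope is d = h/sinθ = 0.5746/sin22° ≈ 1.53 m.

d ≈ 1.53 m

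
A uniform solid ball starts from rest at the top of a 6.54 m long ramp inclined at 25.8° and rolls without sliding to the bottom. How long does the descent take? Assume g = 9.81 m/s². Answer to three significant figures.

t ≈ 2.07 s

With I = (2/5)MR², the ratio k = I/(MR²) is 0.4.
Along the incline Mg sinθ − f = Ma, and torque about the center fR = Iα = kMR²(a/R) gives f = kMa.
Hence a = g sinθ/(1+k) = 9.81×sin25.8°/1.4 = 3.05 m/s².
With constant a from rest, t = √(2L/a) = √(2·6.54/3.05) ≈ 2.07 s.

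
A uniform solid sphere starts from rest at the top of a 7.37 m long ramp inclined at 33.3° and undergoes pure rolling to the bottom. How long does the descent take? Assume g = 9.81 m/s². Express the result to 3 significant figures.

t ≈ 1.96 s

Here I = (2/5)MR², so the shape factor k = I/(MR²) = 0.4.
Newton's second law down the slope: Mg sinθ − f = Ma. The torque equation fR = Iα (with α = a/R) gives f = kMa.
Hence a = g sinθ/(1+k) = 9.81×sin33.3°/1.4 = 3.847 m/s².
Starting from rest, L = ½at², so t = √(2L/a) = √(2×7.37/3.847) ≈ 1.96 s.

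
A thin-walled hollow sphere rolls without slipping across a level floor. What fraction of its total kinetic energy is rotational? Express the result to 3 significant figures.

fraction ≈ 0.400

With I = (2/3)MR², the ratio k = I/(MR²) is 2/3.
Since ω = v/R, the translational part is ½Mv² and the rotational part is ½I(v/R)² = ½kMv²; the total is ½(1+k)Mv².
The rotational fraction is therefore k/(1+k) = (2/3)/1.667 ≈ 0.400.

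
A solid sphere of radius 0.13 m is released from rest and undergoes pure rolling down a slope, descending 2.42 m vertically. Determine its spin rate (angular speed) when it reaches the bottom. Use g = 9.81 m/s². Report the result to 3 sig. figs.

ω ≈ 44.8 rad/s

With I = (2/5)MR², the ratio k = I/(MR²) is 0.4.
Pure rolling means v = ωR; then KE = ½Mv² + ½I(v/R)² = ½(1+k)Mv² = (7/10)Mv².
Energy conservation Mgh = ½(1+k)Mv² gives v = √(2gh/(1+k)) = √(2 × 9.81 × 2.42 / 1.4) = 5.824 m/s.
The angular speed follows from ω = v/R = 5.824/0.13 ≈ 44.8 rad/s.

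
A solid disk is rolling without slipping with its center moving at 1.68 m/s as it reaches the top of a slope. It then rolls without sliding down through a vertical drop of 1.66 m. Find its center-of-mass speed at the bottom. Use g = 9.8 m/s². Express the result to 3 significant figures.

v ≈ 4.95 m/s

The moment of inertia is (1/2)MR², giving k ≡ I/(MR²) = 0.5.
Rolling without slipping gives ω = v/R, so the total kinetic energy is ½Mv² + ½Iω² = ½(1+k)Mv² = (3/4)Mv².
Conserving energy between top and bottom: (3/4)Mv² = (3/4)Mv₀² + Mgh, hence v² = v₀² + 2gh/(1+k).
v = √(1.68² + 2×9.8×1.66/1.5) = √24.51 ≈ 4.95 m/s.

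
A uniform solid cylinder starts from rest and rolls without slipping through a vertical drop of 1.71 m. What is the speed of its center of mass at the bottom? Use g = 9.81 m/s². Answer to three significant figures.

For this body I = (1/2)MR², i.e. k = I/(MR²) = 0.5.
The rolling condition ω = v/R makes the rotational term ½I(v/R)² = ½kMv², so KE_total = ½(1+k)Mv² = (3/4)Mv².
Setting Mgh = (3/4)Mv² gives v = √(2gh/(1+k)) = √(2·9.81·1.71/1.5) ≈ 4.73 m/s.

v ≈ 4.73 m/s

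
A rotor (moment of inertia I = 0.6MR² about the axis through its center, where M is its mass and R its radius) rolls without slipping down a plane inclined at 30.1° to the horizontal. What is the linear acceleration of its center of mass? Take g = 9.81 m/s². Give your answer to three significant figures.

The moment of inertia is 0.6MR², giving k ≡ I/(MR²) = 0.6.
Translational: Mg sinθ − f = Ma. Rotational about the CM: fR = Iα = kMRa, so f = kMa.
Eliminating f: Mg sinθ = (1+k)Ma, so a = g sinθ/(1+k) = 9.81 × sin30.1° / 1.6 ≈ 3.07 m/s².

a ≈ 3.07 m/s²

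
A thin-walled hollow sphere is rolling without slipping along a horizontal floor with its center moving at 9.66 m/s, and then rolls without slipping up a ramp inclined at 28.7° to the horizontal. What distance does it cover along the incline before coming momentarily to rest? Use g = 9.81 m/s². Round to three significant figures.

Here I = (2/3)MR², so the shape factor k = I/(MR²) = 2/3.
Rolling without slipping gives ω = v/R, so the total kinetic energy is ½Mv² + ½Iω² = ½(1+k)Mv² = (5/6)Mv².
Setting this equal to Mgh gives the vertical rise h = (1+k)v₀²/(2g) = 1.667×9.66²/(2×9.81) = 7.927 m.
The distance along the slope is d = h/sinθ = 7.927/sin28.7° ≈ 16.5 m.

d ≈ 16.5 m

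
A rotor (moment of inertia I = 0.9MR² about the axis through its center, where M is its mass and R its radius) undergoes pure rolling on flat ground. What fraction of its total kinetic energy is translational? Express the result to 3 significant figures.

The moment of inertia is 0.9MR², giving k ≡ I/(MR²) = 0.9.
Since ω = v/R, the translational part is ½Mv² and the rotational part is ½I(v/R)² = ½kMv²; the total is ½(1+k)Mv².
The translational fraction is therefore 1/(1+k) = 1/1.9 ≈ 0.526.

fraction ≈ 0.526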